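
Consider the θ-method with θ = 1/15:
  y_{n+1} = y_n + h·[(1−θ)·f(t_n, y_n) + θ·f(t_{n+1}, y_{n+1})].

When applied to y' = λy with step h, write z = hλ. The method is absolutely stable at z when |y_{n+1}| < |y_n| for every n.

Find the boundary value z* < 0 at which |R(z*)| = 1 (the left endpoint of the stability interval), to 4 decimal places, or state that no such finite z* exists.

z* = -2.3077.

On y'=λy, z=hλ:
  y_{n+1} = y_n + z·[14/15·y_n + 1/15·y_{n+1}] ⇒ (1 − 1/15z)y_{n+1} = (1 + 14/15z)y_n
  ⇒ R(z) = (1 + 14/15z)/(1 − 1/15z).

Solve |R(x)|<1 on ℝ⁻.
x=-0.8: |R|=0.2405
R=−1: 1+14/15x = −1+1/15x ⇒ -13/15x=2 ⇒ x=2/(-13/15)=-2.3077
Confirm numerically:
  x=-1.798: |R|=0.60555 <1
  x=-1.768: |R|=0.58158 <1
  x=-1.593: |R|=0.44007 <1
  x=-1.350: |R|=0.23853 <1
  x=-2.835: |R|=1.38436 >1
  x=-2.659: |R|=1.25862 >1
  x=-2.441: |R|=1.09936 >1
Stable set (-2.3077, 0).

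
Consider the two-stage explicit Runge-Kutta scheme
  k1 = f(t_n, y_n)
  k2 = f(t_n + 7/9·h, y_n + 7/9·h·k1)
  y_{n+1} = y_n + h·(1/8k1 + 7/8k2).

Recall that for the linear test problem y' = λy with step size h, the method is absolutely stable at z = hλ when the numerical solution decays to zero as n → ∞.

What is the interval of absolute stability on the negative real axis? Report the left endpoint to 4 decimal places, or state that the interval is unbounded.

Set f=λy, z=hλ:
  k1=λy_n ⇒ h·k1=z·y_n;  k2=λ(1+7/9z)y_n ⇒ h·k2=z(1+7/9z)y_n
  y_{n+1}/y_n = 1 + 1/8z + 7/8z(1+7/9z) = 1 + z + 49/72z²
  Hence R(z) = 1 + z + 49/72z².

Solve |R(x)|<1 on ℝ⁻.
x=-0.41: |R|=0.7044
R=1: x+49/72x²=0 ⇒ x=−72/49=-1.4694; min R=1−1/(4·49/72)=0.6327>−1
Confirm numerically:
  x=-1.437: |R|=0.96833 <1
  x=-0.985: |R|=0.67529 <1
  x=-0.845: |R|=0.64093 <1
  x=-0.697: |R|=0.63362 <1
  x=-2.045: |R|=1.80110 >1
  x=-1.789: |R|=1.38913 >1
  x=-1.692: |R|=1.25634 >1
Interval (-1.4694, 0).

z∈(-1.4694,0).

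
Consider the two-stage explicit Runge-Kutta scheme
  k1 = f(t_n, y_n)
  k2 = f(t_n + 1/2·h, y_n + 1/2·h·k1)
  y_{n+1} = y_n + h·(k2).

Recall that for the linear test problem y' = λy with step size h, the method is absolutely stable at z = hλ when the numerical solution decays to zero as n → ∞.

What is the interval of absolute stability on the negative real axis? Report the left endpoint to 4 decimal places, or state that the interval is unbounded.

z∈(-2.0000,0).

On y'=λy, z=hλ:
  k1=λy_n ⇒ h·k1=z·y_n;  k2=λ(1+1/2z)y_n ⇒ h·k2=z(1+1/2z)y_n
  y_{n+1}/y_n = 1 + z(1+1/2z) = 1 + z + 1/2z²
  so R(z) = 1 + z + 1/2z².

Find x<0 with |R(x)|<1.
x=-1.17: |R|=0.5144
R=1: x+1/2x²=0 ⇒ x=−2=-2.0000; min R=1−1/(4·1/2)=0.5000>−1
Confirm numerically:
  x=-1.844: |R|=0.85617 <1
  x=-1.500: |R|=0.62500 <1
  x=-0.801: |R|=0.51980 <1
  x=-2.335: |R|=1.39111 >1
  x=-2.272: |R|=1.30899 >1
Interval (-2.0000, 0).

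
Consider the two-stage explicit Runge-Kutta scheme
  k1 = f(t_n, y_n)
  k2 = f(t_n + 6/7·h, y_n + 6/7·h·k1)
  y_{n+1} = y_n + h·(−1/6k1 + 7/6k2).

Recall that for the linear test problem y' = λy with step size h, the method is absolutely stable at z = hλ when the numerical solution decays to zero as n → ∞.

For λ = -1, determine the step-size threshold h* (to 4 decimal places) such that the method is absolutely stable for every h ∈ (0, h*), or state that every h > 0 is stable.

Set f=λy, z=hλ:
  k1=λy_n ⇒ h·k1=z·y_n;  k2=λ(1+6/7z)y_n ⇒ h·k2=z(1+6/7z)y_n
  y_{n+1}/y_n = 1 − 1/6z + 7/6z(1+6/7z) = 1 + z + z²
  R(z) = 1 + z + z².

Find x<0 with |R(x)|<1.
x=-1.4: |R|=1.5600
R=1: x+1x²=0 ⇒ x=−1=-1.0000; min R=1−1/(4·1)=0.7500>−1
Confirm numerically:
  x=-0.776: |R|=0.82618 <1
  x=-0.642: |R|=0.77016 <1
  x=-0.471: |R|=0.75084 <1
  x=-0.429: |R|=0.75504 <1
  x=-1.522: |R|=1.79448 >1
  x=-1.323: |R|=1.42733 >1
  x=-1.033: |R|=1.03409 >1
Stable set (-1.0000, 0).

(-1.0000,0); λ=-1 ⇒ h* = (1)/1 = 1.0000.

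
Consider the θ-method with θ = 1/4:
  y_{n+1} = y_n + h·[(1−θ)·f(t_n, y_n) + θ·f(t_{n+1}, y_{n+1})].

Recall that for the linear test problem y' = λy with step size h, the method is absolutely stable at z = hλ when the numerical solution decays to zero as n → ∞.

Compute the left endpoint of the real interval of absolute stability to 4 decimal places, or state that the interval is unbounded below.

z* = -4.0000.

With y'=λy (z=hλ):
  y_{n+1} = y_n + z·[3/4·y_n + 1/4·y_{n+1}] ⇒ (1 − 1/4z)y_{n+1} = (1 + 3/4z)y_n
  R(z) = (1 + 3/4z)/(1 − 1/4z).

Need |R(x)|<1, x<0.
x=-1.27: |R|=0.0361
R=−1: 1+3/4x = −1+1/4x ⇒ -1/2x=2 ⇒ x=2/(-1/2)=-4.0000
Confirm numerically:
  x=-3.364: |R|=0.82727 <1
  x=-3.179: |R|=0.77128 <1
  x=-2.320: |R|=0.46835 <1
  x=-4.481: |R|=1.11343 >1
  x=-4.193: |R|=1.04711 >1
So |R|<1 on (-4.0000, 0).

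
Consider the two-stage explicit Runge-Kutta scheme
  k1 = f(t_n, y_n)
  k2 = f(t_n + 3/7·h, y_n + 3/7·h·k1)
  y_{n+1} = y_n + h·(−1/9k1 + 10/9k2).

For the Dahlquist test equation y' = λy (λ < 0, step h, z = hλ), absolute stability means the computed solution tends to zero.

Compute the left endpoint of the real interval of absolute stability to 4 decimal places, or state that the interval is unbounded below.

z* = -2.1000.

With y'=λy (z=hλ):
  k1=λy_n ⇒ h·k1=z·y_n;  k2=λ(1+3/7z)y_n ⇒ h·k2=z(1+3/7z)y_n
  y_{n+1}/y_n = 1 − 1/9z + 10/9z(1+3/7z) = 1 + z + 10/21z²
  Hence R(z) = 1 + z + 10/21z².

Solve |R(x)|<1 on ℝ⁻.
x=-1.69: |R|=0.6700
R=1: x+10/21x²=0 ⇒ x=−21/10=-2.1000; min R=1−1/(4·10/21)=0.4750>−1
Confirm numerically:
  x=-1.389: |R|=0.52972 <1
  x=-1.069: |R|=0.47517 <1
  x=-0.916: |R|=0.48355 <1
  x=-2.217: |R|=1.12352 >1
  x=-2.216: |R|=1.12241 >1
Interval (-2.1000, 0).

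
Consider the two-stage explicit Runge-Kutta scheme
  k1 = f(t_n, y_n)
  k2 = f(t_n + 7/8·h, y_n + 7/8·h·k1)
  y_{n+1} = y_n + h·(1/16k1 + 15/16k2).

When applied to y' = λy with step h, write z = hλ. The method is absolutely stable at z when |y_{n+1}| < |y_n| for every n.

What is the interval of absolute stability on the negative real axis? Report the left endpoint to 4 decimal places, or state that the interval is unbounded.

(-1.2190, 0).

Set f=λy, z=hλ:
  k1=λy_n ⇒ h·k1=z·y_n;  k2=λ(1+7/8z)y_n ⇒ h·k2=z(1+7/8z)y_n
  y_{n+1}/y_n = 1 + 1/16z + 15/16z(1+7/8z) = 1 + z + 105/128z²
  ⇒ R(z) = 1 + z + 105/128z².

Find x<0 with |R(x)|<1.
x=-0.9: |R|=0.7645
R=1: x+105/128x²=0 ⇒ x=−128/105=-1.2190; min R=1−1/(4·105/128)=0.6952>−1
Confirm numerically:
  x=-1.123: |R|=0.91152 <1
  x=-1.034: |R|=0.84304 <1
  x=-0.883: |R|=0.75659 <1
  x=-1.599: |R|=1.49838 >1
  x=-1.525: |R|=1.38274 >1
Stable set (-1.2190, 0).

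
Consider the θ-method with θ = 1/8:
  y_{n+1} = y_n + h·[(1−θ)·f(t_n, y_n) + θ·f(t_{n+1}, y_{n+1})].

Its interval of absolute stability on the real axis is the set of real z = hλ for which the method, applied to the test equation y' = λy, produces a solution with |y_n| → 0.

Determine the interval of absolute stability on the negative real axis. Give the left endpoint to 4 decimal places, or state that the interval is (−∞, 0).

On y'=λy, z=hλ:
  y_{n+1} = y_n + z·[7/8·y_n + 1/8·y_{n+1}] ⇒ (1 − 1/8z)y_{n+1} = (1 + 7/8z)y_n
  Hence R(z) = (1 + 7/8z)/(1 − 1/8z).

Find x<0 with |R(x)|<1.
x=-0.74: |R|=0.3227
R=−1: 1+7/8x = −1+1/8x ⇒ -3/4x=2 ⇒ x=2/(-3/4)=-2.6667
Confirm numerically:
  x=-2.465: |R|=0.88438 <1
  x=-2.218: |R|=0.73654 <1
  x=-1.460: |R|=0.23467 <1
  x=-1.107: |R|=0.02756 <1
  x=-3.175: |R|=1.27293 >1
  x=-2.930: |R|=1.14456 >1
Stable set (-2.6667, 0).

z∈(-2.6667,0).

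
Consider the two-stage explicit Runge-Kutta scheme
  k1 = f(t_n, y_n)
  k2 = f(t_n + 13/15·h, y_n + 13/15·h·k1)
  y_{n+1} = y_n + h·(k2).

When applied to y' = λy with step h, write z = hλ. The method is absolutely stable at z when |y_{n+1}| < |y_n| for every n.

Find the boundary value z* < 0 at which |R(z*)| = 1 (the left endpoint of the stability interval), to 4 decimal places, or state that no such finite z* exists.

z* = -1.1538.

With y'=λy (z=hλ):
  k1=λy_n ⇒ h·k1=z·y_n;  k2=λ(1+13/15z)y_n ⇒ h·k2=z(1+13/15z)y_n
  y_{n+1}/y_n = 1 + z(1+13/15z) = 1 + z + 13/15z²
  R(z) = 1 + z + 13/15z².

Need |R(x)|<1, x<0.
x=-0.59: |R|=0.7117
R=1: x+13/15x²=0 ⇒ x=−15/13=-1.1538; min R=1−1/(4·13/15)=0.7115>−1
Confirm numerically:
  x=-1.118: |R|=0.96527 <1
  x=-1.005: |R|=0.87035 <1
  x=-0.688: |R|=0.72223 <1
  x=-0.604: |R|=0.71217 <1
  x=-1.670: |R|=1.74705 >1
  x=-1.577: |R|=1.57834 >1
  x=-1.284: |R|=1.14484 >1
Stable set (-1.1538, 0).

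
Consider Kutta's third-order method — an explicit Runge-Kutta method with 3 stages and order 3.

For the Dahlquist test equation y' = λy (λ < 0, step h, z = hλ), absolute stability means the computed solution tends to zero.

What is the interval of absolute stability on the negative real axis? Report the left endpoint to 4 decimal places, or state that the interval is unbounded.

(-2.5127, 0).

With y'=λy (z=hλ):
  order 3, 3-stage ⇒ R(z)=1+z+z^2/2+z^3/6
  (e.g. R(-0.69)=0.49330, |R|=0.49330)

Need |R(x)|<1, x<0.
x=-0.69: |R|=0.4933
|R(-2.28)|=0.6562 |R(-1.6)|=0.0027 |R(-0.56)|=0.5675
Bisect:
  x_lo=-2.9855 |R|=1.9639  x_hi=-0.3397 |R|=0.7115
  mid=-1.66258 |R|=0.04644 →hi
  mid=-2.32403 |R|=0.71553 →hi
  mid=-2.65475 |R|=1.24922 →lo
  mid=-2.48939 |R|=0.96201 →hi
  mid=-2.57207 |R|=1.10024 →lo
  mid=-2.53073 |R|=1.02982 →lo
  mid=-2.51006 |R|=0.99559 →hi
  mid=-2.52039 |R|=1.01262 →lo
  ...
  [-2.51281,-2.51264] ⇒ x*=-2.5127
Stable set (-2.5127, 0).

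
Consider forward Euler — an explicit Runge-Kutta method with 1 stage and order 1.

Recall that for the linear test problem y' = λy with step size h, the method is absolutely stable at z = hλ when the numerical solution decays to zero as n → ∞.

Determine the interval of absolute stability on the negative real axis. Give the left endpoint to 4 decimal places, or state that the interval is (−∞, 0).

Test eqn y'=λy, z=hλ:
  order 1, 1-stage ⇒ R(z)=1+z
  (e.g. R(-0.45)=0.55000, |R|=0.55000)

Boundary: |R(x)|=1, x<0.
x=-0.45: |R|=0.5500
|R(-1.81)|=0.8100 |R(-0.89)|=0.1100 |R(-0.52)|=0.4800
Bisect:
  x_lo=-2.3745 |R|=1.3745  x_hi=-0.1152 |R|=0.8848
  mid=-1.24485 |R|=0.24485 →hi
  mid=-1.80967 |R|=0.80967 →hi
  mid=-2.09208 |R|=1.09208 →lo
  mid=-1.95087 |R|=0.95087 →hi
  mid=-2.02147 |R|=1.02147 →lo
  mid=-1.98617 |R|=0.98617 →hi
  mid=-2.00382 |R|=1.00382 →lo
  mid=-1.99500 |R|=0.99500 →hi
  ...
  [-2.00010,-1.99996] ⇒ x*=-2.0000
Interval (-2.0000, 0).

z∈(-2.0000,0).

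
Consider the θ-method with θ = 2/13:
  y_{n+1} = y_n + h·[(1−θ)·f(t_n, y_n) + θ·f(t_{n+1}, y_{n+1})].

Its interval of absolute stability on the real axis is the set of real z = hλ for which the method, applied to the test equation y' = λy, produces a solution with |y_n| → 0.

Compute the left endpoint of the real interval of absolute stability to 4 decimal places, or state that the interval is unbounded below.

With y'=λy (z=hλ):
  y_{n+1} = y_n + z·[11/13·y_n + 2/13·y_{n+1}] ⇒ (1 − 2/13z)y_{n+1} = (1 + 11/13z)y_n
  ⇒ R(z) = (1 + 11/13z)/(1 − 2/13z).

Solve |R(x)|<1 on ℝ⁻.
x=-0.6: |R|=0.4507
R=−1: 1+11/13x = −1+2/13x ⇒ -9/13x=2 ⇒ x=2/(-9/13)=-2.8889
Confirm numerically:
  x=-2.674: |R|=0.89459 <1
  x=-1.592: |R|=0.27879 <1
  x=-1.262: |R|=0.05682 <1
  x=-1.184: |R|=0.00156 <1
  x=-3.444: |R|=1.25121 >1
  x=-3.369: |R|=1.21892 >1
  x=-2.948: |R|=1.02815 >1
Interval (-2.8889, 0).

z* = -2.8889.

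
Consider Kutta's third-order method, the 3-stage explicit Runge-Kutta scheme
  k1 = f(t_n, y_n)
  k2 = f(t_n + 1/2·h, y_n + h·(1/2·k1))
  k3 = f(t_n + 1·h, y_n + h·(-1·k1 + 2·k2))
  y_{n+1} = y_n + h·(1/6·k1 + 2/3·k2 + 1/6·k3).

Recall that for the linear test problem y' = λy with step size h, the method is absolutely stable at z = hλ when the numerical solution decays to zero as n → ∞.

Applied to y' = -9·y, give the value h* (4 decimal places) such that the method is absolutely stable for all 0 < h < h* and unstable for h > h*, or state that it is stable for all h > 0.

Set f=λy, z=hλ:
  order 3, 3-stage ⇒ R(z)=1+z+z^2/2+z^3/6
  (e.g. R(-0.99)=0.33833, |R|=0.33833)

Solve |R(x)|<1 on ℝ⁻.
x=-0.99: |R|=0.3383
|R(-2.89)|=1.7369 |R(-2.55)|=1.0623 |R(-0.52)|=0.5918
Bisect:
  x_lo=-2.8188 |R|=1.5788  x_hi=-0.1077 |R|=0.8979
  mid=-1.46324 |R|=0.08515 →hi
  mid=-2.14101 |R|=0.48475 →hi
  mid=-2.47989 |R|=0.94680 →hi
  mid=-2.64934 |R|=1.23912 →lo
  mid=-2.56462 |R|=1.08734 →lo
  mid=-2.52226 |R|=1.01571 →lo
  mid=-2.50108 |R|=0.98091 →hi
  mid=-2.51167 |R|=0.99823 →hi
  mid=-2.51696 |R|=1.00694 →lo
  mid=-2.51431 |R|=1.00258 →lo
  ...
  [-2.51282,-2.51266] ⇒ x*=-2.5127
Interval (-2.5127, 0).

(-2.5127,0); λ=-9 ⇒ h* = 0.2792.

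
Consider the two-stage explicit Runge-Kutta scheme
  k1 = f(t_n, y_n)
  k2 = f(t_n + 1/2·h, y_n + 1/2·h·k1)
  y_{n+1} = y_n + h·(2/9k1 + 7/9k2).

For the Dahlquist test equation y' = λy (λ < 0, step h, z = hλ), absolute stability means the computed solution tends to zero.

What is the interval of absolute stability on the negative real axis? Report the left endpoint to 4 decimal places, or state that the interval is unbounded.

z∈(-2.5714,0).

Test eqn y'=λy, z=hλ:
  k1=λy_n ⇒ h·k1=z·y_n;  k2=λ(1+1/2z)y_n ⇒ h·k2=z(1+1/2z)y_n
  y_{n+1}/y_n = 1 + 2/9z + 7/9z(1+1/2z) = 1 + z + 7/18z²
  Hence R(z) = 1 + z + 7/18z².

Need |R(x)|<1, x<0.
x=-0.79: |R|=0.4527
R=1: x+7/18x²=0 ⇒ x=−18/7=-2.5714; min R=1−1/(4·7/18)=0.3571>−1
Confirm numerically:
  x=-2.516: |R|=0.94577 <1
  x=-2.124: |R|=0.63042 <1
  x=-1.820: |R|=0.46816 <1
  x=-2.981: |R|=1.47481 >1
  x=-2.929: |R|=1.40729 >1
  x=-2.825: |R|=1.27858 >1
Stable set (-2.5714, 0).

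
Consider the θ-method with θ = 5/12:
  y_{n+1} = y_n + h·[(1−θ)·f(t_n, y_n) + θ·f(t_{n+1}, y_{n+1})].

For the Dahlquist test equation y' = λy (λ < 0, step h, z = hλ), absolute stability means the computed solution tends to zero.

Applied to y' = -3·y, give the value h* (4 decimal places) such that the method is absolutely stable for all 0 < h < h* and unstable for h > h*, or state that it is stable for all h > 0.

(-12.0000,0); λ=-3 ⇒ h* = (12)/3 = 4.0000.

Set f=λy, z=hλ:
  y_{n+1} = y_n + z·[7/12·y_n + 5/12·y_{n+1}] ⇒ (1 − 5/12z)y_{n+1} = (1 + 7/12z)y_n
  Hence R(z) = (1 + 7/12z)/(1 − 5/12z).

Need |R(x)|<1, x<0.
x=-1.18: |R|=0.2089
R=−1: 1+7/12x = −1+5/12x ⇒ -1/6x=2 ⇒ x=2/(-1/6)=-12.0000
Confirm numerically:
  x=-8.554: |R|=0.87416 <1
  x=-8.454: |R|=0.86932 <1
  x=-5.497: |R|=0.67061 <1
  x=-12.444: |R|=1.01196 >1
  x=-12.353: |R|=1.00957 >1
Stable set (-12.0000, 0).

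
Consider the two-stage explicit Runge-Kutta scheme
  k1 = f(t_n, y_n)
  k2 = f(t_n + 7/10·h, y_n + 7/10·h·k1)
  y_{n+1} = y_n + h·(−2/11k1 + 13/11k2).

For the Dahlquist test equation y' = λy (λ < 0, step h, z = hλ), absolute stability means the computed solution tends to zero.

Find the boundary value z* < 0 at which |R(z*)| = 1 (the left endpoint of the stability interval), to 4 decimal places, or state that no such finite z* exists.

left endpoint -1.2088.

With y'=λy (z=hλ):
  k1=λy_n ⇒ h·k1=z·y_n;  k2=λ(1+7/10z)y_n ⇒ h·k2=z(1+7/10z)y_n
  y_{n+1}/y_n = 1 − 2/11z + 13/11z(1+7/10z) = 1 + z + 91/110z²
  so R(z) = 1 + z + 91/110z².

Find x<0 with |R(x)|<1.
x=-1.26: |R|=1.0534
R=1: x+91/110x²=0 ⇒ x=−110/91=-1.2088; min R=1−1/(4·91/110)=0.6978>−1
Confirm numerically:
  x=-0.892: |R|=0.76623 <1
  x=-0.808: |R|=0.73210 <1
  x=-0.619: |R|=0.69798 <1
  x=-0.546: |R|=0.70062 <1
  x=-1.680: |R|=1.65489 >1
  x=-1.336: |R|=1.14060 >1
Interval (-1.2088, 0).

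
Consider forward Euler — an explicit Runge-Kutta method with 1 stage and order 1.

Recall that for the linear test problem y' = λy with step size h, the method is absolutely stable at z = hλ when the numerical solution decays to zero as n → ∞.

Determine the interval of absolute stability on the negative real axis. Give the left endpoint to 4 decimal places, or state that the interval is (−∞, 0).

z∈(-2.0000,0).

On y'=λy, z=hλ:
  order 1, 1-stage ⇒ R(z)=1+z
  (e.g. R(-1.58)=-0.58000, |R|=0.58000)

Find x<0 with |R(x)|<1.
x=-1.58: |R|=0.5800
|R(-2.18)|=1.1800 |R(-2.08)|=1.0800 |R(-0.63)|=0.3700
Bisect:
  x_lo=-2.7763 |R|=1.7763  x_hi=-0.1463 |R|=0.8537
  mid=-1.46129 |R|=0.46129 →hi
  mid=-2.11877 |R|=1.11877 →lo
  mid=-1.79003 |R|=0.79003 →hi
  mid=-1.95440 |R|=0.95440 →hi
  mid=-2.03659 |R|=1.03659 →lo
  mid=-1.99549 |R|=0.99549 →hi
  mid=-2.01604 |R|=1.01604 →lo
  mid=-2.00577 |R|=1.00577 →lo
  mid=-2.00063 |R|=1.00063 →lo
  mid=-1.99806 |R|=0.99806 →hi
  ...
  [-2.00015,-1.99999] ⇒ x*=-2.0000
So |R|<1 on (-2.0000, 0).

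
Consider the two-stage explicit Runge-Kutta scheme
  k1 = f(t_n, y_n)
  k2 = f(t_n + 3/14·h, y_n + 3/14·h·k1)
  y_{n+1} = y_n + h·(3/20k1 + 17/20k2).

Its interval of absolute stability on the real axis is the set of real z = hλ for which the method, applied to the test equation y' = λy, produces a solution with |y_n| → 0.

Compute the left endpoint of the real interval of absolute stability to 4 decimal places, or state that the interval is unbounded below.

z* = -5.4902.

Test eqn y'=λy, z=hλ:
  k1=λy_n ⇒ h·k1=z·y_n;  k2=λ(1+3/14z)y_n ⇒ h·k2=z(1+3/14z)y_n
  y_{n+1}/y_n = 1 + 3/20z + 17/20z(1+3/14z) = 1 + z + 51/280z²
  Hence R(z) = 1 + z + 51/280z².

Boundary: |R(x)|=1, x<0.
x=-0.92: |R|=0.2342
R=1: x+51/280x²=0 ⇒ x=−280/51=-5.4902; min R=1−1/(4·51/280)=-0.3725>−1
Confirm numerically:
  x=-3.672: |R|=0.21606 <1
  x=-2.619: |R|=0.36965 <1
  x=-2.452: |R|=0.35690 <1
  x=-6.041: |R|=1.60606 >1
  x=-5.686: |R|=1.20279 >1
Interval (-5.4902, 0).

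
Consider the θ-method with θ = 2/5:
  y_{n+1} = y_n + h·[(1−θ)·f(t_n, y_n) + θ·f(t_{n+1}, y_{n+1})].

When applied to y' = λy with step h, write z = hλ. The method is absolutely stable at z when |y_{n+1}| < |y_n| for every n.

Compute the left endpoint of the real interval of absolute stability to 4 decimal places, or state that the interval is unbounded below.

Set f=λy, z=hλ:
  y_{n+1} = y_n + z·[3/5·y_n + 2/5·y_{n+1}] ⇒ (1 − 2/5z)y_{n+1} = (1 + 3/5z)y_n
  R(z) = (1 + 3/5z)/(1 − 2/5z).

Need |R(x)|<1, x<0.
x=-0.76: |R|=0.4172
R=−1: 1+3/5x = −1+2/5x ⇒ -1/5x=2 ⇒ x=2/(-1/5)=-10.0000
Confirm numerically:
  x=-9.085: |R|=0.96051 <1
  x=-7.501: |R|=0.87506 <1
  x=-6.322: |R|=0.79154 <1
  x=-5.450: |R|=0.71384 <1
  x=-10.553: |R|=1.02118 >1
  x=-10.384: |R|=1.01490 >1
  x=-10.096: |R|=1.00381 >1
So |R|<1 on (-10.0000, 0).

left endpoint -10.0000.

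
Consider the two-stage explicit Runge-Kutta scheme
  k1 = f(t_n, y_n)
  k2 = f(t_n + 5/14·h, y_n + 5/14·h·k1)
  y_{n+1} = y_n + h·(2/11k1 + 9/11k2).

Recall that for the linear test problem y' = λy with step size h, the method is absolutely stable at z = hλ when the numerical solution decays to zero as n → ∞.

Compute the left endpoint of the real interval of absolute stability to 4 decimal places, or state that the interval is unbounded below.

On y'=λy, z=hλ:
  k1=λy_n ⇒ h·k1=z·y_n;  k2=λ(1+5/14z)y_n ⇒ h·k2=z(1+5/14z)y_n
  y_{n+1}/y_n = 1 + 2/11z + 9/11z(1+5/14z) = 1 + z + 45/154z²
  Hence R(z) = 1 + z + 45/154z².

Solve |R(x)|<1 on ℝ⁻.
x=-0.57: |R|=0.5249
R=1: x+45/154x²=0 ⇒ x=−154/45=-3.4222; min R=1−1/(4·45/154)=0.1444>−1
Confirm numerically:
  x=-3.344: |R|=0.92357 <1
  x=-3.027: |R|=0.65042 <1
  x=-2.819: |R|=0.50311 <1
  x=-2.043: |R|=0.17663 <1
  x=-3.782: |R|=1.39760 >1
  x=-3.625: |R|=1.21479 >1
Stable set (-3.4222, 0).

left endpoint -3.4222.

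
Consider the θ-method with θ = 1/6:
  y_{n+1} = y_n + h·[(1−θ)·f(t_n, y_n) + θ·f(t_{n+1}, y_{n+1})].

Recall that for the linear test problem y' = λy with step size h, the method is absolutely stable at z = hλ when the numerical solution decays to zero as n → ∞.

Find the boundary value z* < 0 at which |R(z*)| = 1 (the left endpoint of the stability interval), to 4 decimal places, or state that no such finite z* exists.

z* = -3.0000.

With y'=λy (z=hλ):
  y_{n+1} = y_n + z·[5/6·y_n + 1/6·y_{n+1}] ⇒ (1 − 1/6z)y_{n+1} = (1 + 5/6z)y_n
  Hence R(z) = (1 + 5/6z)/(1 − 1/6z).

Boundary: |R(x)|=1, x<0.
x=-0.7: |R|=0.3731
R=−1: 1+5/6x = −1+1/6x ⇒ -2/3x=2 ⇒ x=2/(-2/3)=-3.0000
Confirm numerically:
  x=-2.711: |R|=0.86729 <1
  x=-2.697: |R|=0.86064 <1
  x=-2.688: |R|=0.85635 <1
  x=-1.337: |R|=0.09336 <1
  x=-3.348: |R|=1.14891 >1
  x=-3.208: |R|=1.09036 >1
Interval (-3.0000, 0).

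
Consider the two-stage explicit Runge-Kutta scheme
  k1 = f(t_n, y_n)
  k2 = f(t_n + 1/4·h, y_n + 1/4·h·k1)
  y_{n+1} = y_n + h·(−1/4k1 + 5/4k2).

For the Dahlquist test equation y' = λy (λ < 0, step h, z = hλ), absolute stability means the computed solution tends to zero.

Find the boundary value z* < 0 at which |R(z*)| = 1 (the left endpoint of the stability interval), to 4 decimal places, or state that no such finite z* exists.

left endpoint -3.2000.

On y'=λy, z=hλ:
  k1=λy_n ⇒ h·k1=z·y_n;  k2=λ(1+1/4z)y_n ⇒ h·k2=z(1+1/4z)y_n
  y_{n+1}/y_n = 1 − 1/4z + 5/4z(1+1/4z) = 1 + z + 5/16z²
  Hence R(z) = 1 + z + 5/16z².

Find x<0 with |R(x)|<1.
x=-1.17: |R|=0.2578
R=1: x+5/16x²=0 ⇒ x=−16/5=-3.2000; min R=1−1/(4·5/16)=0.2000>−1
Confirm numerically:
  x=-3.128: |R|=0.92962 <1
  x=-2.141: |R|=0.29146 <1
  x=-1.494: |R|=0.20351 <1
  x=-3.775: |R|=1.67832 >1
  x=-3.526: |R|=1.35921 >1
  x=-3.407: |R|=1.22039 >1
Interval (-3.2000, 0).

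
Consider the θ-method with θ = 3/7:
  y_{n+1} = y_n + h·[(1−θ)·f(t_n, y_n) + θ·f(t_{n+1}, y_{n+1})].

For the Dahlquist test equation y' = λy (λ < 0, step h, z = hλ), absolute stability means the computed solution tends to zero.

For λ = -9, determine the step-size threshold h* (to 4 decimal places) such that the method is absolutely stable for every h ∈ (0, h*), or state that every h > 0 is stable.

On y'=λy, z=hλ:
  y_{n+1} = y_n + z·[4/7·y_n + 3/7·y_{n+1}] ⇒ (1 − 3/7z)y_{n+1} = (1 + 4/7z)y_n
  ⇒ R(z) = (1 + 4/7z)/(1 − 3/7z).

Boundary: |R(x)|=1, x<0.
x=-1.51: |R|=0.0833
R=−1: 1+4/7x = −1+3/7x ⇒ -1/7x=2 ⇒ x=2/(-1/7)=-14.0000
Confirm numerically:
  x=-12.945: |R|=0.97698 <1
  x=-9.841: |R|=0.88613 <1
  x=-9.117: |R|=0.85785 <1
  x=-8.834: |R|=0.84580 <1
  x=-14.362: |R|=1.00723 >1
  x=-14.342: |R|=1.00684 >1
  x=-14.022: |R|=1.00045 >1
Stable set (-14.0000, 0).

(-14.0000,0); λ=-9 ⇒ h* = (14)/9 = 1.5556.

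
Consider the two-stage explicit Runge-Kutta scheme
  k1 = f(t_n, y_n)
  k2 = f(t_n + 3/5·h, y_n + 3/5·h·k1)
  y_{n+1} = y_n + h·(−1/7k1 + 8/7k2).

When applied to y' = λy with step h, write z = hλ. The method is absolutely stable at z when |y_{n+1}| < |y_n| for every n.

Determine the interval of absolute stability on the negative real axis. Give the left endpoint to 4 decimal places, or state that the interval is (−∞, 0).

On y'=λy, z=hλ:
  k1=λy_n ⇒ h·k1=z·y_n;  k2=λ(1+3/5z)y_n ⇒ h·k2=z(1+3/5z)y_n
  y_{n+1}/y_n = 1 − 1/7z + 8/7z(1+3/5z) = 1 + z + 24/35z²
  ⇒ R(z) = 1 + z + 24/35z².

Boundary: |R(x)|=1, x<0.
x=-1.52: |R|=1.0643
R=1: x+24/35x²=0 ⇒ x=−35/24=-1.4583; min R=1−1/(4·24/35)=0.6354>−1
Confirm numerically:
  x=-1.389: |R|=0.93396 <1
  x=-1.351: |R|=0.90057 <1
  x=-1.242: |R|=0.81576 <1
  x=-0.710: |R|=0.63567 <1
  x=-2.015: |R|=1.76915 >1
  x=-1.868: |R|=1.52475 >1
  x=-1.668: |R|=1.23981 >1
Stable set (-1.4583, 0).

z∈(-1.4583,0).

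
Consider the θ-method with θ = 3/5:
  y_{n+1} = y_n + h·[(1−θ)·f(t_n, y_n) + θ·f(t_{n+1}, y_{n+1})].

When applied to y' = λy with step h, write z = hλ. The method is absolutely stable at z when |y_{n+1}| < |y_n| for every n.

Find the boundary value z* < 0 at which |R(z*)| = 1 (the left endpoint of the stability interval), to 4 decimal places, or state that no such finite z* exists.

(−∞, 0) — no finite endpoint.

With y'=λy (z=hλ):
  y_{n+1} = y_n + z·[2/5·y_n + 3/5·y_{n+1}] ⇒ (1 − 3/5z)y_{n+1} = (1 + 2/5z)y_n
  R(z) = (1 + 2/5z)/(1 − 3/5z).

Boundary: |R(x)|=1, x<0.
x=-1.45: |R|=0.2246
x=-2: |R|=0.0909
x=-10: |R|=0.4286
x=-100: |R|=0.6393
θ=3/5≥1/2 ⇒ |1+2/5x|<|1−3/5x| ∀x<0 ⇒ stable on all of ℝ⁻.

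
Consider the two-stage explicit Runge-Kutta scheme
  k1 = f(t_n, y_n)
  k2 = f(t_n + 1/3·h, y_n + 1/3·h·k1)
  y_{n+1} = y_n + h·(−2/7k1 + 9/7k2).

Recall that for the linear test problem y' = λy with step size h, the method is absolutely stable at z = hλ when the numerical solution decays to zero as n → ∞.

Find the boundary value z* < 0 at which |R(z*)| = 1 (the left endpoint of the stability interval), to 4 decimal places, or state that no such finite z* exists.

On y'=λy, z=hλ:
  k1=λy_n ⇒ h·k1=z·y_n;  k2=λ(1+1/3z)y_n ⇒ h·k2=z(1+1/3z)y_n
  y_{n+1}/y_n = 1 − 2/7z + 9/7z(1+1/3z) = 1 + z + 3/7z²
  so R(z) = 1 + z + 3/7z².

Boundary: |R(x)|=1, x<0.
x=-0.87: |R|=0.4544
R=1: x+3/7x²=0 ⇒ x=−7/3=-2.3333; min R=1−1/(4·3/7)=0.4167>−1
Confirm numerically:
  x=-1.952: |R|=0.68099 <1
  x=-1.870: |R|=0.62867 <1
  x=-1.259: |R|=0.42032 <1
  x=-2.581: |R|=1.27395 >1
  x=-2.395: |R|=1.06330 >1
Interval (-2.3333, 0).

left endpoint -2.3333.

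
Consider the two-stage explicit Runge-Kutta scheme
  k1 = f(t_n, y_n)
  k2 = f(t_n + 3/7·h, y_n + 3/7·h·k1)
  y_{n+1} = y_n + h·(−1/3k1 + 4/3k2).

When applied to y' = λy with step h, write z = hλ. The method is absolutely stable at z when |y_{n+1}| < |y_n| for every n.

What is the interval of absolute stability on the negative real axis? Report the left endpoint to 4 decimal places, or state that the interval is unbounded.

(-1.7500, 0).

On y'=λy, z=hλ:
  k1=λy_n ⇒ h·k1=z·y_n;  k2=λ(1+3/7z)y_n ⇒ h·k2=z(1+3/7z)y_n
  y_{n+1}/y_n = 1 − 1/3z + 4/3z(1+3/7z) = 1 + z + 4/7z²
  ⇒ R(z) = 1 + z + 4/7z².

Solve |R(x)|<1 on ℝ⁻.
x=-1.15: |R|=0.6057
R=1: x+4/7x²=0 ⇒ x=−7/4=-1.7500; min R=1−1/(4·4/7)=0.5625>−1
Confirm numerically:
  x=-1.606: |R|=0.86785 <1
  x=-1.104: |R|=0.59247 <1
  x=-0.882: |R|=0.56253 <1
  x=-1.940: |R|=1.21063 >1
  x=-1.816: |R|=1.06849 >1
Interval (-1.7500, 0).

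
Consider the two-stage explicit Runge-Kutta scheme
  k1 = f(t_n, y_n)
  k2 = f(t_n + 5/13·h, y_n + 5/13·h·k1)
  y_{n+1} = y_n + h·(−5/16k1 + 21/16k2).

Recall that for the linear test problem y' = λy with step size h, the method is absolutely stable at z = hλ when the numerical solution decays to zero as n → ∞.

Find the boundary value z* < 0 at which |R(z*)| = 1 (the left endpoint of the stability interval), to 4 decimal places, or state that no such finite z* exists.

Test eqn y'=λy, z=hλ:
  k1=λy_n ⇒ h·k1=z·y_n;  k2=λ(1+5/13z)y_n ⇒ h·k2=z(1+5/13z)y_n
  y_{n+1}/y_n = 1 − 5/16z + 21/16z(1+5/13z) = 1 + z + 105/208z²
  R(z) = 1 + z + 105/208z².

Boundary: |R(x)|=1, x<0.
x=-1.71: |R|=0.7661
R=1: x+105/208x²=0 ⇒ x=−208/105=-1.9810; min R=1−1/(4·105/208)=0.5048>−1
Confirm numerically:
  x=-1.401: |R|=0.58984 <1
  x=-1.289: |R|=0.54975 <1
  x=-1.264: |R|=0.54253 <1
  x=-1.063: |R|=0.50742 <1
  x=-2.142: |R|=1.17414 >1
  x=-2.035: |R|=1.05552 >1
So |R|<1 on (-1.9810, 0).

z* = -1.9810.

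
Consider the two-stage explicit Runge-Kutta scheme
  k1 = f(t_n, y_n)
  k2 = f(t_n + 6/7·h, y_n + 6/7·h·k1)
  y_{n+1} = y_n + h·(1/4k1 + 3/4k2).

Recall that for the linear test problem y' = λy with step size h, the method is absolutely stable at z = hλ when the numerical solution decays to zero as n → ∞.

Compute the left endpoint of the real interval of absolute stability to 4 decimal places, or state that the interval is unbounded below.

With y'=λy (z=hλ):
  k1=λy_n ⇒ h·k1=z·y_n;  k2=λ(1+6/7z)y_n ⇒ h·k2=z(1+6/7z)y_n
  y_{n+1}/y_n = 1 + 1/4z + 3/4z(1+6/7z) = 1 + z + 9/14z²
  Hence R(z) = 1 + z + 9/14z².

Need |R(x)|<1, x<0.
x=-0.42: |R|=0.6934
R=1: x+9/14x²=0 ⇒ x=−14/9=-1.5556; min R=1−1/(4·9/14)=0.6111>−1
Confirm numerically:
  x=-0.813: |R|=0.61191 <1
  x=-0.779: |R|=0.61111 <1
  x=-0.720: |R|=0.61326 <1
  x=-2.102: |R|=1.73840 >1
  x=-2.061: |R|=1.66968 >1
  x=-1.973: |R|=1.52947 >1
Interval (-1.5556, 0).

z* = -1.5556.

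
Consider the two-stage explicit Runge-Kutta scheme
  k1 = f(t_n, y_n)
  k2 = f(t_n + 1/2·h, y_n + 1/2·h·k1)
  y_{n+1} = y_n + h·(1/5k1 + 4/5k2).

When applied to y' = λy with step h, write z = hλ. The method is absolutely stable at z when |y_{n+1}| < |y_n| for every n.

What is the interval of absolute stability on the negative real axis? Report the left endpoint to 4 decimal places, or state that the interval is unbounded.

Test eqn y'=λy, z=hλ:
  k1=λy_n ⇒ h·k1=z·y_n;  k2=λ(1+1/2z)y_n ⇒ h·k2=z(1+1/2z)y_n
  y_{n+1}/y_n = 1 + 1/5z + 4/5z(1+1/2z) = 1 + z + 2/5z²
  Hence R(z) = 1 + z + 2/5z².

Solve |R(x)|<1 on ℝ⁻.
x=-1.74: |R|=0.4710
R=1: x+2/5x²=0 ⇒ x=−5/2=-2.5000; min R=1−1/(4·2/5)=0.3750>−1
Confirm numerically:
  x=-2.243: |R|=0.76942 <1
  x=-2.117: |R|=0.67568 <1
  x=-1.817: |R|=0.50360 <1
  x=-2.852: |R|=1.40156 >1
  x=-2.734: |R|=1.25590 >1
  x=-2.685: |R|=1.19869 >1
So |R|<1 on (-2.5000, 0).

(-2.5000, 0).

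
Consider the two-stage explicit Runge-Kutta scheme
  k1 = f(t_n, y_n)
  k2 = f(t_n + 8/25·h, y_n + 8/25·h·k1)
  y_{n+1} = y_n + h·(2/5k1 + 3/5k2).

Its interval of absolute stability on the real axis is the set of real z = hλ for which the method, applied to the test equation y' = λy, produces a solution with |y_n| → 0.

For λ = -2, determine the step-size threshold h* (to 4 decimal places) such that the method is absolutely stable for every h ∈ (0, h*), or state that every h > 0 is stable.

On y'=λy, z=hλ:
  k1=λy_n ⇒ h·k1=z·y_n;  k2=λ(1+8/25z)y_n ⇒ h·k2=z(1+8/25z)y_n
  y_{n+1}/y_n = 1 + 2/5z + 3/5z(1+8/25z) = 1 + z + 24/125z²
  R(z) = 1 + z + 24/125z².

Find x<0 with |R(x)|<1.
x=-0.9: |R|=0.2555
R=1: x+24/125x²=0 ⇒ x=−125/24=-5.2083; min R=1−1/(4·24/125)=-0.3021>−1
Confirm numerically:
  x=-4.012: |R|=0.07846 <1
  x=-3.208: |R|=0.23208 <1
  x=-2.872: |R|=0.28831 <1
  x=-5.542: |R|=1.35504 >1
  x=-5.283: |R|=1.07574 >1
  x=-5.251: |R|=1.04302 >1
So |R|<1 on (-5.2083, 0).

(-5.2083,0); λ=-2 ⇒ h* = (125/24)/2 = 2.6042.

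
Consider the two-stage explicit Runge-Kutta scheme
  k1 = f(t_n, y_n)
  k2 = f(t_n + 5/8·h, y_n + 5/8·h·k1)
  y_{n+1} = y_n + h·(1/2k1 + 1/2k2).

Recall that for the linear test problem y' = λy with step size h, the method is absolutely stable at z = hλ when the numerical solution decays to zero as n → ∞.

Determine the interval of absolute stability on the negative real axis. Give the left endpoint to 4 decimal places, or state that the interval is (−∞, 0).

On y'=λy, z=hλ:
  k1=λy_n ⇒ h·k1=z·y_n;  k2=λ(1+5/8z)y_n ⇒ h·k2=z(1+5/8z)y_n
  y_{n+1}/y_n = 1 + 1/2z + 1/2z(1+5/8z) = 1 + z + 5/16z²
  Hence R(z) = 1 + z + 5/16z².

Boundary: |R(x)|=1, x<0.
x=-1.67: |R|=0.2015
R=1: x+5/16x²=0 ⇒ x=−16/5=-3.2000; min R=1−1/(4·5/16)=0.2000>−1
Confirm numerically:
  x=-3.082: |R|=0.88635 <1
  x=-2.379: |R|=0.38964 <1
  x=-1.689: |R|=0.20248 <1
  x=-3.265: |R|=1.06632 >1
  x=-3.247: |R|=1.04769 >1
So |R|<1 on (-3.2000, 0).

z∈(-3.2000,0).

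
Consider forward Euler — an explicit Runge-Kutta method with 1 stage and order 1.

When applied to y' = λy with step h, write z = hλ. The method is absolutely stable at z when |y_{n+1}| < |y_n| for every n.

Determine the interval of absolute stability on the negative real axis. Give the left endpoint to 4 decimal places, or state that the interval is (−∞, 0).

(-2.0000, 0).

On y'=λy, z=hλ:
  order 1, 1-stage ⇒ R(z)=1+z
  (e.g. R(-0.57)=0.43000, |R|=0.43000)

Solve |R(x)|<1 on ℝ⁻.
x=-0.57: |R|=0.4300
|R(-2.14)|=1.1400 |R(-1.56)|=0.5600 |R(-0.55)|=0.4500
Bisect:
  x_lo=-2.6752 |R|=1.6752  x_hi=-0.1739 |R|=0.8261
  mid=-1.42452 |R|=0.42452 →hi
  mid=-2.04985 |R|=1.04985 →lo
  mid=-1.73719 |R|=0.73719 →hi
  mid=-1.89352 |R|=0.89352 →hi
  mid=-1.97168 |R|=0.97168 →hi
  mid=-2.01077 |R|=1.01077 →lo
  mid=-1.99123 |R|=0.99123 →hi
  mid=-2.00100 |R|=1.00100 →lo
  mid=-1.99611 |R|=0.99611 →hi
  mid=-1.99855 |R|=0.99855 →hi
  ...
  [-2.00008,-1.99993] ⇒ x*=-2.0000
Stable set (-2.0000, 0).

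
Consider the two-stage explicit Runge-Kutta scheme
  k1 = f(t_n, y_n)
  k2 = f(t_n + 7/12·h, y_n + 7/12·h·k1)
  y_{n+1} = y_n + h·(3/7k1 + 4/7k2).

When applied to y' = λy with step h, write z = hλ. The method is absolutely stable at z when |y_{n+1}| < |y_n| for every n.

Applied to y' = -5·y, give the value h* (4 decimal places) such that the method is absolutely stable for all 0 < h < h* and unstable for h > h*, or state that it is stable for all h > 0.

Test eqn y'=λy, z=hλ:
  k1=λy_n ⇒ h·k1=z·y_n;  k2=λ(1+7/12z)y_n ⇒ h·k2=z(1+7/12z)y_n
  y_{n+1}/y_n = 1 + 3/7z + 4/7z(1+7/12z) = 1 + z + 1/3z²
  ⇒ R(z) = 1 + z + 1/3z².

Boundary: |R(x)|=1, x<0.
x=-1.43: |R|=0.2516
R=1: x+1/3x²=0 ⇒ x=−3=-3.0000; min R=1−1/(4·1/3)=0.2500>−1
Confirm numerically:
  x=-2.773: |R|=0.79018 <1
  x=-2.158: |R|=0.39432 <1
  x=-1.905: |R|=0.30468 <1
  x=-3.222: |R|=1.23843 >1
  x=-3.033: |R|=1.03336 >1
Stable set (-3.0000, 0).

(-3.0000,0); λ=-5 ⇒ h* = (3)/5 = 0.6000.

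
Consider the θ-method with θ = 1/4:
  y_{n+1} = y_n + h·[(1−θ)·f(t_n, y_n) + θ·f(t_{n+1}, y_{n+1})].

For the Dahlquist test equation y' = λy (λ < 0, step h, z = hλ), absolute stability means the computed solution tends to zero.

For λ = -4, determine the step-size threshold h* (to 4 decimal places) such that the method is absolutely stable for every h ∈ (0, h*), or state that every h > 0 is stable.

With y'=λy (z=hλ):
  y_{n+1} = y_n + z·[3/4·y_n + 1/4·y_{n+1}] ⇒ (1 − 1/4z)y_{n+1} = (1 + 3/4z)y_n
  R(z) = (1 + 3/4z)/(1 − 1/4z).

Solve |R(x)|<1 on ℝ⁻.
x=-1.56: |R|=0.1223
R=−1: 1+3/4x = −1+1/4x ⇒ -1/2x=2 ⇒ x=2/(-1/2)=-4.0000
Confirm numerically:
  x=-3.944: |R|=0.98590 <1
  x=-3.646: |R|=0.90740 <1
  x=-1.843: |R|=0.26168 <1
  x=-1.696: |R|=0.19101 <1
  x=-4.509: |R|=1.11964 >1
  x=-4.149: |R|=1.03657 >1
Interval (-4.0000, 0).

(-4.0000,0); λ=-4 ⇒ h* = (4)/4 = 1.0000.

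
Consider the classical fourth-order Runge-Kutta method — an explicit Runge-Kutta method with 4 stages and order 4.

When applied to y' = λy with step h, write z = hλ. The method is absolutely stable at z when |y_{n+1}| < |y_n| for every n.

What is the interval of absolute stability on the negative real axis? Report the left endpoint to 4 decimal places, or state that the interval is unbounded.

Set f=λy, z=hλ:
  order 4, 4-stage ⇒ R(z)=1+z+z^2/2+z^3/6+z^4/24
  (e.g. R(-0.85)=0.43065, |R|=0.43065)

Solve |R(x)|<1 on ℝ⁻.
x=-0.85: |R|=0.4306
|R(-2.92)|=1.2228 |R(-2.32)|=0.4971 |R(-2.23)|=0.4386
Bisect:
  x_lo=-3.6255 |R|=3.2029  x_hi=-0.0762 |R|=0.9266
  mid=-1.85086 |R|=0.29421 →hi
  mid=-2.73817 |R|=0.93124 →hi
  mid=-3.18182 |R|=1.78202 →lo
  mid=-2.95999 |R|=1.29697 →lo
  mid=-2.84908 |R|=1.10051 →lo
  mid=-2.79362 |R|=1.01263 →lo
  mid=-2.76590 |R|=0.97115 →hi
  mid=-2.77976 |R|=0.99169 →hi
  ...
  [-2.78539,-2.78518] ⇒ x*=-2.7853
Stable set (-2.7853, 0).

z∈(-2.7853,0).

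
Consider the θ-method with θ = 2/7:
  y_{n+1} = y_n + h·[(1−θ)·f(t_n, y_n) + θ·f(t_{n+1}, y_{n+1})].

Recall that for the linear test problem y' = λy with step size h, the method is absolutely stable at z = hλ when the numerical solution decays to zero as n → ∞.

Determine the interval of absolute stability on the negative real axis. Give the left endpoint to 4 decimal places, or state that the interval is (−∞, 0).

With y'=λy (z=hλ):
  y_{n+1} = y_n + z·[5/7·y_n + 2/7·y_{n+1}] ⇒ (1 − 2/7z)y_{n+1} = (1 + 5/7z)y_n
  R(z) = (1 + 5/7z)/(1 − 2/7z).

Find x<0 with |R(x)|<1.
x=-1.42: |R|=0.0102
R=−1: 1+5/7x = −1+2/7x ⇒ -3/7x=2 ⇒ x=2/(-3/7)=-4.6667
Confirm numerically:
  x=-3.764: |R|=0.81360 <1
  x=-2.766: |R|=0.54500 <1
  x=-1.953: |R|=0.25353 <1
  x=-5.219: |R|=1.09502 >1
  x=-4.918: |R|=1.04478 >1
  x=-4.827: |R|=1.02888 >1
Stable set (-4.6667, 0).

(-4.6667, 0).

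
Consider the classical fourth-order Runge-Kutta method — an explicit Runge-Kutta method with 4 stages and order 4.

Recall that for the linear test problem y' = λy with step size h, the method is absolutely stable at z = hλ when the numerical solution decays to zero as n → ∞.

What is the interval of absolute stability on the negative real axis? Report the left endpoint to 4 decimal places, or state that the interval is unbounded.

z∈(-2.7853,0).

On y'=λy, z=hλ:
  order 4, 4-stage ⇒ R(z)=1+z+z^2/2+z^3/6+z^4/24
  (e.g. R(-0.83)=0.43893, |R|=0.43893)

Boundary: |R(x)|=1, x<0.
x=-0.83: |R|=0.4389
|R(-2.19)|=0.4159 |R(-0.7)|=0.4978 |R(-0.66)|=0.5178
Bisect:
  x_lo=-3.1985 |R|=1.8238  x_hi=-0.2036 |R|=0.8158
  mid=-1.70102 |R|=0.27425 →hi
  mid=-2.44974 |R|=0.60124 →hi
  mid=-2.82409 |R|=1.06009 →lo
  mid=-2.63692 |R|=0.79839 →hi
  mid=-2.73050 |R|=0.92049 →hi
  mid=-2.77730 |R|=0.98801 →hi
  mid=-2.80070 |R|=1.02347 →lo
  mid=-2.78900 |R|=1.00560 →lo
  ...
  [-2.78534,-2.78516] ⇒ x*=-2.7853
Stable set (-2.7853, 0).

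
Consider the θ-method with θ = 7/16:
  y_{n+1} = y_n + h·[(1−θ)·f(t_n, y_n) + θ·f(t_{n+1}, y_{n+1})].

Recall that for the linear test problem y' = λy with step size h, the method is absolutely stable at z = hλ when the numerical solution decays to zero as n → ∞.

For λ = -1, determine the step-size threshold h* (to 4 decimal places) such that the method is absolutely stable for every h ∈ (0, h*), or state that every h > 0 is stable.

Test eqn y'=λy, z=hλ:
  y_{n+1} = y_n + z·[9/16·y_n + 7/16·y_{n+1}] ⇒ (1 − 7/16z)y_{n+1} = (1 + 9/16z)y_n
  so R(z) = (1 + 9/16z)/(1 − 7/16z).

Solve |R(x)|<1 on ℝ⁻.
x=-1.38: |R|=0.1395
R=−1: 1+9/16x = −1+7/16x ⇒ -1/8x=2 ⇒ x=2/(-1/8)=-16.0000
Confirm numerically:
  x=-13.991: |R|=0.96473 <1
  x=-11.074: |R|=0.89465 <1
  x=-8.567: |R|=0.80431 <1
  x=-8.118: |R|=0.78354 <1
  x=-16.468: |R|=1.00713 >1
  x=-16.311: |R|=1.00478 >1
Stable set (-16.0000, 0).

(-16.0000,0); λ=-1 ⇒ h* = (16)/1 = 16.0000.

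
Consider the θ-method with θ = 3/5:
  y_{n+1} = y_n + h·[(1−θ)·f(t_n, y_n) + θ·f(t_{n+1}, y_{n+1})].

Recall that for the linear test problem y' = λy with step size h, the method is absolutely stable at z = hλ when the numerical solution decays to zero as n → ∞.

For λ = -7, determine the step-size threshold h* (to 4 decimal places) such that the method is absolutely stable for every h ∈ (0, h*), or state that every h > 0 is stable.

With y'=λy (z=hλ):
  y_{n+1} = y_n + z·[2/5·y_n + 3/5·y_{n+1}] ⇒ (1 − 3/5z)y_{n+1} = (1 + 2/5z)y_n
  so R(z) = (1 + 2/5z)/(1 − 3/5z).

Boundary: |R(x)|=1, x<0.
x=-1.55: |R|=0.1969
x=-2: |R|=0.0909
x=-10: |R|=0.4286
x=-100: |R|=0.6393
θ=3/5≥1/2 ⇒ |1+2/5x|<|1−3/5x| ∀x<0 ⇒ unbounded interval.

(−∞, 0) — no finite endpoint. Any h>0 works for λ=-7.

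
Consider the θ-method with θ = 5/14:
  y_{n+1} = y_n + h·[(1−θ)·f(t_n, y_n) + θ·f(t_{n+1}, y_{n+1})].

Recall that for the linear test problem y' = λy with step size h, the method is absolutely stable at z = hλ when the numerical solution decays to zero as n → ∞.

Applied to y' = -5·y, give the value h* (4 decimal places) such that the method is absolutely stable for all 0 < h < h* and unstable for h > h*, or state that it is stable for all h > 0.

Test eqn y'=λy, z=hλ:
  y_{n+1} = y_n + z·[9/14·y_n + 5/14·y_{n+1}] ⇒ (1 − 5/14z)y_{n+1} = (1 + 9/14z)y_n
  Hence R(z) = (1 + 9/14z)/(1 − 5/14z).

Need |R(x)|<1, x<0.
x=-1.44: |R|=0.0491
R=−1: 1+9/14x = −1+5/14x ⇒ -2/7x=2 ⇒ x=2/(-2/7)=-7.0000
Confirm numerically:
  x=-6.787: |R|=0.98223 <1
  x=-5.997: |R|=0.90879 <1
  x=-5.491: |R|=0.85440 <1
  x=-7.585: |R|=1.04506 >1
  x=-7.556: |R|=1.04295 >1
  x=-7.473: |R|=1.03683 >1
Stable set (-7.0000, 0).

(-7.0000,0); λ=-5 ⇒ h* = (7)/5 = 1.4000.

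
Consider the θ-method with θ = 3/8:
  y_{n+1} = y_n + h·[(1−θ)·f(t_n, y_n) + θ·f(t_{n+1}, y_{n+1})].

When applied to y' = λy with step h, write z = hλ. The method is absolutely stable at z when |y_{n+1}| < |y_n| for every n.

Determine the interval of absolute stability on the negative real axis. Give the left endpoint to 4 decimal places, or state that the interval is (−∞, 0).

On y'=λy, z=hλ:
  y_{n+1} = y_n + z·[5/8·y_n + 3/8·y_{n+1}] ⇒ (1 − 3/8z)y_{n+1} = (1 + 5/8z)y_n
  R(z) = (1 + 5/8z)/(1 − 3/8z).

Solve |R(x)|<1 on ℝ⁻.
x=-1.4: |R|=0.0820
R=−1: 1+5/8x = −1+3/8x ⇒ -1/4x=2 ⇒ x=2/(-1/4)=-8.0000
Confirm numerically:
  x=-7.942: |R|=0.99636 <1
  x=-6.144: |R|=0.85956 <1
  x=-4.169: |R|=0.62637 <1
  x=-3.604: |R|=0.53264 <1
  x=-8.337: |R|=1.02042 >1
  x=-8.069: |R|=1.00428 >1
  x=-8.056: |R|=1.00348 >1
Interval (-8.0000, 0).

(-8.0000, 0).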